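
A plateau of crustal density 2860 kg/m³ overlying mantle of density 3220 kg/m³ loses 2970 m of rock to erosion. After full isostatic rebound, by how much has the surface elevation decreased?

Rebound u = e ρ_c/ρ_m = 2970 m × 2860/3220 = 2638 m.
Net surface drop = e − u = 2970 m − 2638 m = e (ρ_m − ρ_c)/ρ_m = 332 m.

332 m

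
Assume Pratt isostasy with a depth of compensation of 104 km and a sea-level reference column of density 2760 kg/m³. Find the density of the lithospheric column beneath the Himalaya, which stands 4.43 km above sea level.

Pratt balance: ρ_ref D = ρ (D + h).
ρ = ρ_ref D/(D + h) = 2760 × 104 km/(104 km + 4.43 km) = 2650 kg/m³.

2650 kg/m³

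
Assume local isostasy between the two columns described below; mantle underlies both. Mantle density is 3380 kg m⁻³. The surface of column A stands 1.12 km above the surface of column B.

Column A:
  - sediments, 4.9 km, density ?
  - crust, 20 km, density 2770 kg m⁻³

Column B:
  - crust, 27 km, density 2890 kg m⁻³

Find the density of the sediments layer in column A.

2400 kg m⁻³

Take the compensation level at the base of the deeper column (depth z_c below the surface of column A) and equate Σ ρ_i t_i down to z_c; mantle fills any gap and the z_c terms cancel.
Column A: 4.9×ρ + 20×2770 + (z_c − 24.9)×3380
Column B: 1.12×0 + 27×2890 + (z_c − 1.12 − 27)×3380
The z_c×3380 term appears on both sides and cancels. Collect the known terms of each column as K = Σ(ρt)_known − 3380 × (depth of known layers): K_A = 55400 − 3380×24.9 = −28762; K_B = 78030 − 3380×(1.12 + 27) = −17015.6.
Balance: K_A + 4.9×ρ = K_B, so ρ = (K_B − K_A)/4.9 = 11746.4/4.9 = 2400 kg m⁻³.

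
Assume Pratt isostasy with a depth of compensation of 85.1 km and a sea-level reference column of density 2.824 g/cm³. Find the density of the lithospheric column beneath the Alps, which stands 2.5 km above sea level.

2.74 g/cm³

Pratt balance: ρ_ref D = ρ (D + h).
ρ = ρ_ref D/(D + h) = 2.824 × 85.1 km/(85.1 km + 2.5 km) = 2.74 g/cm³.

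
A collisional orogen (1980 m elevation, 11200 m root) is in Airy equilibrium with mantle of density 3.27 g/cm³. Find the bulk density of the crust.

2.78 g/cm³

ρ_c h = (ρ_m − ρ_c) r → ρ_c (h + r) = ρ_m r → ρ_c = ρ_m r / (h + r).
ρ_c = 3.27 × 11200 m / (1980 m + 11200 m) = 2.78 g/cm³.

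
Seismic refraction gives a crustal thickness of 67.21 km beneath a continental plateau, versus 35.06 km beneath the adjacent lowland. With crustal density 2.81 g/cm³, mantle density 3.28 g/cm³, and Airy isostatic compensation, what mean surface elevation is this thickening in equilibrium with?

Excess crust Δ = 67.21 km − 35.06 km = 32.15 km, split between elevation h and root r with h + r = Δ.
Airy balance ρ_c h = (ρ_m − ρ_c) r gives r = h ρ_c/(ρ_m − ρ_c), so h (1 + ρ_c/(ρ_m − ρ_c)) = Δ, i.e. h = Δ (ρ_m − ρ_c)/ρ_m.
h = 32.15 km × 0.47/3.28 = 4.61 km.

4.61 km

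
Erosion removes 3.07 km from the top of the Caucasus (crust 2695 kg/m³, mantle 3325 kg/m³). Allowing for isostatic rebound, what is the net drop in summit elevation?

0.582 km

Rebound u = e ρ_c/ρ_m = 3.07 km × 2695/3325 = 2.488 km.
Net surface drop = e − u = 3.07 km − 2.488 km = e (ρ_m − ρ_c)/ρ_m = 0.582 km.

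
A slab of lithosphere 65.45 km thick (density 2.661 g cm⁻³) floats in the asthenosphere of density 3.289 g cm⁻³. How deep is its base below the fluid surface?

53 km

Draft d = t ρ_obj/ρ_fluid = 65.45 km × 2.661/3.289 = 53 km.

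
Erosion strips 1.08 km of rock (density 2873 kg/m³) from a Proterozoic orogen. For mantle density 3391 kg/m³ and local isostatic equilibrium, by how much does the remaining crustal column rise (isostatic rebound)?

0.915 km

Unloading: uplift u = e ρ_c/ρ_m = 1.08 km × 2873/3391 = 0.915 km.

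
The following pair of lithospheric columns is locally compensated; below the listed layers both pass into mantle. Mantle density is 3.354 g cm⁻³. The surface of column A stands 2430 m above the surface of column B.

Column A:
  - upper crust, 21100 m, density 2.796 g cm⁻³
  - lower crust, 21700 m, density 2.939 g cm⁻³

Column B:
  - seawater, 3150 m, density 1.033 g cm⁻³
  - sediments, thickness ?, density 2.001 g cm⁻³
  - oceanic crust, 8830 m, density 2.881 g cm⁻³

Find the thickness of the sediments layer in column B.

Take the compensation level at the base of the deeper column (depth z_c below the surface of column A) and equate Σ ρ_i t_i down to z_c; mantle fills any gap and the z_c terms cancel.
Column A: 21100×2.796 + 21700×2.939 + (z_c − 42800)×3.354
Column B: 2430×0 + 3150×1.033 + x×2.001 + 8830×2.881 + (z_c − 2430 − 11980 − x)×3.354
The z_c×3.354 term appears on both sides and cancels. Collect the known terms of each column as K = Σ(ρt)_known − 3.354 × (depth of known layers): K_A = 122771.9 − 3.354×42800 = −20779.3; K_B = 28693.18 − 3.354×(2430 + 11980) = −19637.96.
Balance: K_A = K_B − x×(3.354 − 2.001), so x = (K_B − K_A)/(3.354 − 2.001) = 1141.34/1.353 = 844 m.

844 m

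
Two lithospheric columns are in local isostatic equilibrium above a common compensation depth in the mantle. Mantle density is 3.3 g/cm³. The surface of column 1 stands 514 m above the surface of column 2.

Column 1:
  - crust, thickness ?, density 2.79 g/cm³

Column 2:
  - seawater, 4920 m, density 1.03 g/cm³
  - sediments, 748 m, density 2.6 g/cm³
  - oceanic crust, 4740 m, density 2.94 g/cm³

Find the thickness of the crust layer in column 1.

Take the compensation level at the base of the deeper column (depth z_c below the surface of column 1) and equate Σ ρ_i t_i down to z_c; mantle fills any gap and the z_c terms cancel.
Column 1: x×2.79 + (z_c − 0 − x)×3.3
Column 2: 514×0 + 4920×1.03 + 748×2.6 + 4740×2.94 + (z_c − 514 − 10408)×3.3
The z_c×3.3 term appears on both sides and cancels. Collect the known terms of each column as K = Σ(ρt)_known − 3.3 × (depth of known layers): K_1 = 0 − 3.3×0 = 0; K_2 = 20948 − 3.3×(514 + 10408) = −15094.6.
Balance: K_1 − x×(3.3 − 2.79) = K_2, so x = (K_1 − K_2)/(3.3 − 2.79) = 15094.6/0.51 = 29600 m.

29600 m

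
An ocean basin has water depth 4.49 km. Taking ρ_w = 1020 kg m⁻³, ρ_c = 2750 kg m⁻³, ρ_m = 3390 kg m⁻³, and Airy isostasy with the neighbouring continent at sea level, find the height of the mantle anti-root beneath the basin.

12.1 km

For local isostatic compensation: replacing crust with seawater at the top is compensated by replacing crust with mantle at the base: d (ρ_c − ρ_w) = a (ρ_m − ρ_c).
a = d (ρ_c − ρ_w)/(ρ_m − ρ_c) = 4.49 km × 1730/640 = 12.1 km.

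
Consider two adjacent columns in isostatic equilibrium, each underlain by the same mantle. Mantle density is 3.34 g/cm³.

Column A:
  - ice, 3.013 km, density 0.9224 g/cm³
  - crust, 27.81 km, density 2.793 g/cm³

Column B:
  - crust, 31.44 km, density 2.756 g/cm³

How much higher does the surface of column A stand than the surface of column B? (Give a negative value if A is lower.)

1.24 km

For any compensation level in the mantle, the mantle terms cancel and isostasy reduces to e = (Σt_A − Σt_B) − (Σ(ρt)_A − Σ(ρt)_B) / ρ_m.
Σt_A = 30.823 km; Σt_B = 31.44 km; Σ(ρt)_A = 80.4525212; Σ(ρt)_B = 86.64864 (in km·g/cm³).
e = (30.823 − 31.44) − (80.4525212 − 86.64864) / 3.34 = 1.24 km.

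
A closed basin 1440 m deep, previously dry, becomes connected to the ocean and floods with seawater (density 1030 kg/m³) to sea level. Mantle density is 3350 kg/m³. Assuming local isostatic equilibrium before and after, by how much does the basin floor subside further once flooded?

639 m

After flooding the water column is d + s deep. Its weight must equal the weight of mantle displaced by the extra subsidence s: (d + s) ρ_w = s ρ_m.
s = d ρ_w / (ρ_m − ρ_w) = 1440 m × 1030/(3350 − 1030) = 639 m.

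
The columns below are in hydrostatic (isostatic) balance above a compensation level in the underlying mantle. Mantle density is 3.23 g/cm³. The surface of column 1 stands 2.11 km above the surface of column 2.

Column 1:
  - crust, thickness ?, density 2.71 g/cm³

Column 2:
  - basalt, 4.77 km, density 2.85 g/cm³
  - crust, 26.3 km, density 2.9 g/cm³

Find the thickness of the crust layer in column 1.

33.3 km

Take the compensation level at the base of the deeper column (depth z_c below the surface of column 1) and equate Σ ρ_i t_i down to z_c; mantle fills any gap and the z_c terms cancel.
Column 1: x×2.71 + (z_c − 0 − x)×3.23
Column 2: 2.11×0 + 4.77×2.85 + 26.3×2.9 + (z_c − 2.11 − 31.07)×3.23
The z_c×3.23 term appears on both sides and cancels. Collect the known terms of each column as K = Σ(ρt)_known − 3.23 × (depth of known layers): K_1 = 0 − 3.23×0 = 0; K_2 = 89.8645 − 3.23×(2.11 + 31.07) = −17.3069.
Balance: K_1 − x×(3.23 − 2.71) = K_2, so x = (K_1 − K_2)/(3.23 − 2.71) = 17.3069/0.52 = 33.3 km.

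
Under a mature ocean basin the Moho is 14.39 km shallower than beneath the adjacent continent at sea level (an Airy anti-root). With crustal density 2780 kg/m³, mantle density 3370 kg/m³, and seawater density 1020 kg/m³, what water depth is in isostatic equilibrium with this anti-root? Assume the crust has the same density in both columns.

Replacing a thickness d of crust by seawater at the top must be balanced by replacing crust with mantle at the base: d (ρ_c − ρ_w) = a (ρ_m − ρ_c).
d = a (ρ_m − ρ_c)/(ρ_c − ρ_w) = 14.39 km × 590/1760 = 4.82 km.

4.82 km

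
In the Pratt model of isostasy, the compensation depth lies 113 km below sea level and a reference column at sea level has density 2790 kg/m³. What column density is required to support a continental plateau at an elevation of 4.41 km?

2690 kg/m³

Pratt balance: ρ_ref D = ρ (D + h).
ρ = ρ_ref D/(D + h) = 2790 × 113 km/(113 km + 4.41 km) = 2690 kg/m³.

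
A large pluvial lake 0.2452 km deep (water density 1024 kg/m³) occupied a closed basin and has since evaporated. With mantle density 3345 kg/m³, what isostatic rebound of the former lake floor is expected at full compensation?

0.0751 km

u = d ρ_w/ρ_m = 0.2452 km × 1024/3345 = 0.0751 km.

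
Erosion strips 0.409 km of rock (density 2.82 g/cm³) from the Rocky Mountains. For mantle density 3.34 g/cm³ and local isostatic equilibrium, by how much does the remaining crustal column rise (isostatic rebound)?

0.345 km

Unloading: uplift u = e ρ_c/ρ_m = 0.409 km × 2.82/3.34 = 0.345 km.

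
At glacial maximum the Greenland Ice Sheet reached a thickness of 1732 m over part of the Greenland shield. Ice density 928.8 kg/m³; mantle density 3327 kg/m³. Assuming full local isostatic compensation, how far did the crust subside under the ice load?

484 m

Isostatic balance requires: the ice load ρ_ice t is balanced by mantle displaced below, ρ_m s.
s = t ρ_ice / ρ_m = 1732 m × 928.8/3327 = 484 m.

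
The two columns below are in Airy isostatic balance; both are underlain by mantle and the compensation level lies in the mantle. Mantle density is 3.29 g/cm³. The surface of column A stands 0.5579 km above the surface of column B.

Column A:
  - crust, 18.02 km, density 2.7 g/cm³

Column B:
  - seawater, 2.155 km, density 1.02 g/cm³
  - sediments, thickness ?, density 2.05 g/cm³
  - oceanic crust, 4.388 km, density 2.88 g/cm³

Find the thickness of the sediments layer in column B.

1.7 km

Take the compensation level at the base of the deeper column (depth z_c below the surface of column A) and equate Σ ρ_i t_i down to z_c; mantle fills any gap and the z_c terms cancel.
Column A: 18.02×2.7 + (z_c − 18.02)×3.29
Column B: 0.5579×0 + 2.155×1.02 + x×2.05 + 4.388×2.88 + (z_c − 0.5579 − 6.543 − x)×3.29
The z_c×3.29 term appears on both sides and cancels. Collect the known terms of each column as K = Σ(ρt)_known − 3.29 × (depth of known layers): K_A = 48.654 − 3.29×18.02 = −10.6318; K_B = 14.83554 − 3.29×(0.5579 + 6.543) = −8.526421.
Balance: K_A = K_B − x×(3.29 − 2.05), so x = (K_B − K_A)/(3.29 − 2.05) = 2.10538/1.24 = 1.7 km.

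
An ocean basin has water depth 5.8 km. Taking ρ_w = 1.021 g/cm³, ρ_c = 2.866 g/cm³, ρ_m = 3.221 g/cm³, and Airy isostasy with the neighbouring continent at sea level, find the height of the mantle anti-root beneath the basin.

Equating mass per unit area of the two columns: replacing crust with seawater at the top is compensated by replacing crust with mantle at the base: d (ρ_c − ρ_w) = a (ρ_m − ρ_c).
a = d (ρ_c − ρ_w)/(ρ_m − ρ_c) = 5.8 km × 1.845/0.355 = 30.1 km.

30.1 km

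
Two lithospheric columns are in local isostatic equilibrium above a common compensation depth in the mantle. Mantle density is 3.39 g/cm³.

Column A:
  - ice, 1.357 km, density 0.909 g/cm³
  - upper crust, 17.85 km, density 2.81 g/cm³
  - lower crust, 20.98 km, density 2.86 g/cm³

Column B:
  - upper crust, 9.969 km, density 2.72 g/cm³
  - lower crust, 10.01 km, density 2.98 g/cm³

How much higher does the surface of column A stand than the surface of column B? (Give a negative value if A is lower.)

4.15 km

For any compensation level in the mantle, the mantle terms cancel and isostasy reduces to e = (Σt_A − Σt_B) − (Σ(ρt)_A − Σ(ρt)_B) / ρ_m.
Σt_A = 40.187 km; Σt_B = 19.979 km; Σ(ρt)_A = 111.394813; Σ(ρt)_B = 56.94548 (in km·g/cm³).
e = (40.187 − 19.979) − (111.394813 − 56.94548) / 3.39 = 4.15 km.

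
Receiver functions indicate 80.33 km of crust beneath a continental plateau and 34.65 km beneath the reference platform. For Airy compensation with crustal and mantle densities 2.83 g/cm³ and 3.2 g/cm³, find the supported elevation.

5.28 km

Excess crust Δ = 80.33 km − 34.65 km = 45.68 km, split between elevation h and root r with h + r = Δ.
Airy balance ρ_c h = (ρ_m − ρ_c) r gives r = h ρ_c/(ρ_m − ρ_c), so h (1 + ρ_c/(ρ_m − ρ_c)) = Δ, i.e. h = Δ (ρ_m − ρ_c)/ρ_m.
h = 45.68 km × 0.37/3.2 = 5.28 km.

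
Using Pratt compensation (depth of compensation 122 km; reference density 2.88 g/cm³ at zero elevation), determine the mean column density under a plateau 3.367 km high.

2.8 g/cm³

Pratt balance: ρ_ref D = ρ (D + h).
ρ = ρ_ref D/(D + h) = 2.88 × 122 km/(122 km + 3.367 km) = 2.8 g/cm³.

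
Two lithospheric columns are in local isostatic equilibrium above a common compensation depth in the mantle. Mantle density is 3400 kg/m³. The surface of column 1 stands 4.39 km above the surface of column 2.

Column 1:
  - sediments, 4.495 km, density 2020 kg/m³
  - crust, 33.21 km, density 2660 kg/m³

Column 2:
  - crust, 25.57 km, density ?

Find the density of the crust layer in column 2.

2780 kg/m³

Take the compensation level at the base of the deeper column (depth z_c below the surface of column 1) and equate Σ ρ_i t_i down to z_c; mantle fills any gap and the z_c terms cancel.
Column 1: 4.495×2020 + 33.21×2660 + (z_c − 37.705)×3400
Column 2: 4.39×0 + 25.57×ρ + (z_c − 4.39 − 25.57)×3400
The z_c×3400 term appears on both sides and cancels. Collect the known terms of each column as K = Σ(ρt)_known − 3400 × (depth of known layers): K_1 = 97418.5 − 3400×37.705 = −30778.5; K_2 = 0 − 3400×(4.39 + 25.57) = −101864.
Balance: K_1 = K_2 + 25.57×ρ, so ρ = (K_1 − K_2)/25.57 = 71085.5/25.57 = 2780 kg/m³.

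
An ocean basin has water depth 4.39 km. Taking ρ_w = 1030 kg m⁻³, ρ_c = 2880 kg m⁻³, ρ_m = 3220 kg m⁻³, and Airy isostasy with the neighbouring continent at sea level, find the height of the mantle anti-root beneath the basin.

By Archimedes' principle applied to the lithosphere: replacing crust with seawater at the top is compensated by replacing crust with mantle at the base: d (ρ_c − ρ_w) = a (ρ_m − ρ_c).
a = d (ρ_c − ρ_w)/(ρ_m − ρ_c) = 4.39 km × 1850/340 = 23.9 km.

23.9 km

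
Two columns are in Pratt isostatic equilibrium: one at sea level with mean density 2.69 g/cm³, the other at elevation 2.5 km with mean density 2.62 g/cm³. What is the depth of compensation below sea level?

ρ_ref D = ρ (D + h) → D (ρ_ref − ρ) = ρ h.
D = ρ h/(ρ_ref − ρ) = 2.62 × 2.5 km/(2.69 − 2.62) = 93.6 km.

93.6 km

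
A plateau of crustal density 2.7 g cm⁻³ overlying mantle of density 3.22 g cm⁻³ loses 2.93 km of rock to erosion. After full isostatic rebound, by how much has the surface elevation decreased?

Rebound u = e ρ_c/ρ_m = 2.93 km × 2.7/3.22 = 2.457 km.
Net surface drop = e − u = 2.93 km − 2.457 km = e (ρ_m − ρ_c)/ρ_m = 0.473 km.

0.473 km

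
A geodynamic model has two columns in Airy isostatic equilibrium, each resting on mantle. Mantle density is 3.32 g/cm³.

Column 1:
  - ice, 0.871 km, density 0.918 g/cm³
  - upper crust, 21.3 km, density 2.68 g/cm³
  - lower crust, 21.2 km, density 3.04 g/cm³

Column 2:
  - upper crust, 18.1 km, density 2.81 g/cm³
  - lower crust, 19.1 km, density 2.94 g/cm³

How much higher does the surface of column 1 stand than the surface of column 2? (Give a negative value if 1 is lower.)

For any compensation level in the mantle, the mantle terms cancel and isostasy reduces to e = (Σt_1 − Σt_2) − (Σ(ρt)_1 − Σ(ρt)_2) / ρ_m.
Σt_1 = 43.371 km; Σt_2 = 37.2 km; Σ(ρt)_1 = 122.331578; Σ(ρt)_2 = 107.015 (in km·g/cm³).
e = (43.371 − 37.2) − (122.331578 − 107.015) / 3.32 = 1.56 km.

1.56 km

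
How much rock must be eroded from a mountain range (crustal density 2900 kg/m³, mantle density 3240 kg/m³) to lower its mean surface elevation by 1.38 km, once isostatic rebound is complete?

Net drop Δ = e − u = e − e ρ_c/ρ_m = e (ρ_m − ρ_c)/ρ_m.
e = Δ ρ_m/(ρ_m − ρ_c) = 1.38 km × 3240/340 = 13.2 km.

13.2 km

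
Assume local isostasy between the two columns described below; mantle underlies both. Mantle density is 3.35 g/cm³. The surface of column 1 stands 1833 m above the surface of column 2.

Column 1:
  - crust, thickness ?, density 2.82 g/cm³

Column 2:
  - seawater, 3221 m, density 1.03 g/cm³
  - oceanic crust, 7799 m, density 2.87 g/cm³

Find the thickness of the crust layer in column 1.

32700 m

Take the compensation level at the base of the deeper column (depth z_c below the surface of column 1) and equate Σ ρ_i t_i down to z_c; mantle fills any gap and the z_c terms cancel.
Column 1: x×2.82 + (z_c − 0 − x)×3.35
Column 2: 1833×0 + 3221×1.03 + 7799×2.87 + (z_c − 1833 − 11020)×3.35
The z_c×3.35 term appears on both sides and cancels. Collect the known terms of each column as K = Σ(ρt)_known − 3.35 × (depth of known layers): K_1 = 0 − 3.35×0 = 0; K_2 = 25700.76 − 3.35×(1833 + 11020) = −17356.79.
Balance: K_1 − x×(3.35 − 2.82) = K_2, so x = (K_1 − K_2)/(3.35 − 2.82) = 17356.8/0.53 = 32700 m.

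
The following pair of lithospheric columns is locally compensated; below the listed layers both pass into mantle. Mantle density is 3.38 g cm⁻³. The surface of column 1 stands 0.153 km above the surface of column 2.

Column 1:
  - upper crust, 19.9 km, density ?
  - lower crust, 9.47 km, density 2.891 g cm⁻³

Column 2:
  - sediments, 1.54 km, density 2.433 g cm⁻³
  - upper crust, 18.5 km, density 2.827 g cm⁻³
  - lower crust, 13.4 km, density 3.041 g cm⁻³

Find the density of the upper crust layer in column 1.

Take the compensation level at the base of the deeper column (depth z_c below the surface of column 1) and equate Σ ρ_i t_i down to z_c; mantle fills any gap and the z_c terms cancel.
Column 1: 19.9×ρ + 9.47×2.891 + (z_c − 29.37)×3.38
Column 2: 0.153×0 + 1.54×2.433 + 18.5×2.827 + 13.4×3.041 + (z_c − 0.153 − 33.44)×3.38
The z_c×3.38 term appears on both sides and cancels. Collect the known terms of each column as K = Σ(ρt)_known − 3.38 × (depth of known layers): K_1 = 27.37777 − 3.38×29.37 = −71.89283; K_2 = 96.79572 − 3.38×(0.153 + 33.44) = −16.74862.
Balance: K_1 + 19.9×ρ = K_2, so ρ = (K_2 − K_1)/19.9 = 55.1442/19.9 = 2.77 g cm⁻³.

2.77 g cm⁻³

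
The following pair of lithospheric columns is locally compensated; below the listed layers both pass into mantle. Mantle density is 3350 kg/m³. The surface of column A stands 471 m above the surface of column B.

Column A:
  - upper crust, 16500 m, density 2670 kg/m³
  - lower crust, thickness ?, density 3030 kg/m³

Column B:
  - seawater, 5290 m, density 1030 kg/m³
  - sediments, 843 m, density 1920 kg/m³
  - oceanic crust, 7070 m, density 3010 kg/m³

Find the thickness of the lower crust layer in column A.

Take the compensation level at the base of the deeper column (depth z_c below the surface of column A) and equate Σ ρ_i t_i down to z_c; mantle fills any gap and the z_c terms cancel.
Column A: 16500×2670 + x×3030 + (z_c − 16500 − x)×3350
Column B: 471×0 + 5290×1030 + 843×1920 + 7070×3010 + (z_c − 471 − 13203)×3350
The z_c×3350 term appears on both sides and cancels. Collect the known terms of each column as K = Σ(ρt)_known − 3350 × (depth of known layers): K_A = 44055000 − 3350×16500 = −11220000; K_B = 28347960 − 3350×(471 + 13203) = −17459940.
Balance: K_A − x×(3350 − 3030) = K_B, so x = (K_A − K_B)/(3350 − 3030) = 6239940/320 = 19500 m.

19500 m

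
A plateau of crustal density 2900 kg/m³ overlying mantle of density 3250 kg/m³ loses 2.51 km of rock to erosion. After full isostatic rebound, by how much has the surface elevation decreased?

Rebound u = e ρ_c/ρ_m = 2.51 km × 2900/3250 = 2.24 km.
Net surface drop = e − u = 2.51 km − 2.24 km = e (ρ_m − ρ_c)/ρ_m = 0.27 km.

0.27 km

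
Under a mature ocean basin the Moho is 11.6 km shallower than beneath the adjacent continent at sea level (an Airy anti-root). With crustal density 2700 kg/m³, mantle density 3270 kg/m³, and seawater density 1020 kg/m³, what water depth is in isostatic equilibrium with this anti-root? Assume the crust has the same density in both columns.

3.94 km

Replacing a thickness d of crust by seawater at the top must be balanced by replacing crust with mantle at the base: d (ρ_c − ρ_w) = a (ρ_m − ρ_c).
d = a (ρ_m − ρ_c)/(ρ_c − ρ_w) = 11.6 km × 570/1680 = 3.94 km.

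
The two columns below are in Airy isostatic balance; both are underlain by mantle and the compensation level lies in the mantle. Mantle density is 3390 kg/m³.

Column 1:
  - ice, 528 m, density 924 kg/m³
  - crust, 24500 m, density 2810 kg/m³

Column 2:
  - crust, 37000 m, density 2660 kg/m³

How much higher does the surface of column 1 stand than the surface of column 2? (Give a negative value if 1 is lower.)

For any compensation level in the mantle, the mantle terms cancel and isostasy reduces to e = (Σt_1 − Σt_2) − (Σ(ρt)_1 − Σ(ρt)_2) / ρ_m.
Σt_1 = 25028 m; Σt_2 = 37000 m; Σ(ρt)_1 = 69332872; Σ(ρt)_2 = 98420000 (in m·kg/m³).
e = (25028 − 37000) − (69332872 − 98420000) / 3390 = −3390 m.

−3390 m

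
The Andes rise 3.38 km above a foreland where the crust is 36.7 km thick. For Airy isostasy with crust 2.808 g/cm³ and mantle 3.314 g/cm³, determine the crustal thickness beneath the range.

Root depth r = h ρ_c / (ρ_m − ρ_c) = 3.38 km × 2.808 / 0.506 = 18.76 km.
Total thickness = T + h + r = 36.7 km + 3.38 km + 18.76 km = 58.8 km.

58.8 km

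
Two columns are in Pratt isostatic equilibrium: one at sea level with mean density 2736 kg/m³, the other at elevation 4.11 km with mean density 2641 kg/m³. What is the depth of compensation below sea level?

ρ_ref D = ρ (D + h) → D (ρ_ref − ρ) = ρ h.
D = ρ h/(ρ_ref − ρ) = 2641 × 4.11 km/(2736 − 2641) = 114 km.

114 km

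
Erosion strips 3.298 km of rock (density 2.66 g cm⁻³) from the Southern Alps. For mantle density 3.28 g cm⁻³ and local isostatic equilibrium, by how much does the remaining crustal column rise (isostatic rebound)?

Unloading: uplift u = e ρ_c/ρ_m = 3.298 km × 2.66/3.28 = 2.67 km.

2.67 km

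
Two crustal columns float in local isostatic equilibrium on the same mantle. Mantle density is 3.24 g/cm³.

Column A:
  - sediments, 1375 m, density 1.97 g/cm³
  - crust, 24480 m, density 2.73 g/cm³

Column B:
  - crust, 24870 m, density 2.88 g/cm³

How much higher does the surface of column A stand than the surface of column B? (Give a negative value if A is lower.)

For any compensation level in the mantle, the mantle terms cancel and isostasy reduces to e = (Σt_A − Σt_B) − (Σ(ρt)_A − Σ(ρt)_B) / ρ_m.
Σt_A = 25855 m; Σt_B = 24870 m; Σ(ρt)_A = 69539.15; Σ(ρt)_B = 71625.6 (in m·g/cm³).
e = (25855 − 24870) − (69539.15 − 71625.6) / 3.24 = 1630 m.

1630 m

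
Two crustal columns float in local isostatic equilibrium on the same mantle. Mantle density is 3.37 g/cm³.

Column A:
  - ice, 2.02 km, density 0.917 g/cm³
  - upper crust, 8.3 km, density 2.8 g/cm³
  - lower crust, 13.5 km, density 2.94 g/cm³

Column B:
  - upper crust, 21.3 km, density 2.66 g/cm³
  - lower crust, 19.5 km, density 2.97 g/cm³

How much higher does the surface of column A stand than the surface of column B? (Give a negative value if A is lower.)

For any compensation level in the mantle, the mantle terms cancel and isostasy reduces to e = (Σt_A − Σt_B) − (Σ(ρt)_A − Σ(ρt)_B) / ρ_m.
Σt_A = 23.82 km; Σt_B = 40.8 km; Σ(ρt)_A = 64.78234; Σ(ρt)_B = 114.573 (in km·g/cm³).
e = (23.82 − 40.8) − (64.78234 − 114.573) / 3.37 = −2.21 km.

−2.21 km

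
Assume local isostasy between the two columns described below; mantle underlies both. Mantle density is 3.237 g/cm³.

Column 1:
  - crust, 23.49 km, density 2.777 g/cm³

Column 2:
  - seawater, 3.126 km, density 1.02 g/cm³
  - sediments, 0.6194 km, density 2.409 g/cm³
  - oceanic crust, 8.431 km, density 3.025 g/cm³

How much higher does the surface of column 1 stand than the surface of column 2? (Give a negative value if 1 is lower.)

For any compensation level in the mantle, the mantle terms cancel and isostasy reduces to e = (Σt_1 − Σt_2) − (Σ(ρt)_1 − Σ(ρt)_2) / ρ_m.
Σt_1 = 23.49 km; Σt_2 = 12.1764 km; Σ(ρt)_1 = 65.23173; Σ(ρt)_2 = 30.1844296 (in km·g/cm³).
e = (23.49 − 12.1764) − (65.23173 − 30.1844296) / 3.237 = 0.487 km.

0.487 km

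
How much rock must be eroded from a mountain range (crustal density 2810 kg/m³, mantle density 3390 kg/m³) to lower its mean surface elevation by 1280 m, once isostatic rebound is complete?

Net drop Δ = e − u = e − e ρ_c/ρ_m = e (ρ_m − ρ_c)/ρ_m.
e = Δ ρ_m/(ρ_m − ρ_c) = 1280 m × 3390/580 = 7480 m.

7480 m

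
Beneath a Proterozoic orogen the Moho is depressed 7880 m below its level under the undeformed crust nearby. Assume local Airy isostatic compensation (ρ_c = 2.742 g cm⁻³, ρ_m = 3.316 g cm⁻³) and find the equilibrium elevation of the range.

Balancing pressure at the compensation depth: ρ_c h = (ρ_m − ρ_c) r.
h = r (ρ_m − ρ_c) / ρ_c = 7880 m × (3.316 − 2.742) / 2.742 = 1650 m.

1650 m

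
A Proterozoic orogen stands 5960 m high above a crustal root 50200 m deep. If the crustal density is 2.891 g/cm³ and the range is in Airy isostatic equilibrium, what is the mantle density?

3.23 g/cm³

Airy balance: ρ_c h = (ρ_m − ρ_c) r → ρ_m = ρ_c (1 + h/r).
ρ_m = 2.891 × (1 + 5960 m/50200 m) = 3.23 g/cm³.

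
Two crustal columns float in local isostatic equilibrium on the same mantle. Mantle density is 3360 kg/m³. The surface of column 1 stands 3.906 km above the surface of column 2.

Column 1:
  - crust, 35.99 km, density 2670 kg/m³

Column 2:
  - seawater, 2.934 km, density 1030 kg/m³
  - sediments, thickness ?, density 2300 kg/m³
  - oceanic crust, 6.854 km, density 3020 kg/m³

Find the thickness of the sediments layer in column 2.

Take the compensation level at the base of the deeper column (depth z_c below the surface of column 1) and equate Σ ρ_i t_i down to z_c; mantle fills any gap and the z_c terms cancel.
Column 1: 35.99×2670 + (z_c − 35.99)×3360
Column 2: 3.906×0 + 2.934×1030 + x×2300 + 6.854×3020 + (z_c − 3.906 − 9.788 − x)×3360
The z_c×3360 term appears on both sides and cancels. Collect the known terms of each column as K = Σ(ρt)_known − 3360 × (depth of known layers): K_1 = 96093.3 − 3360×35.99 = −24833.1; K_2 = 23721.1 − 3360×(3.906 + 9.788) = −22290.74.
Balance: K_1 = K_2 − x×(3360 − 2300), so x = (K_2 − K_1)/(3360 − 2300) = 2542.36/1060 = 2.4 km.

2.4 km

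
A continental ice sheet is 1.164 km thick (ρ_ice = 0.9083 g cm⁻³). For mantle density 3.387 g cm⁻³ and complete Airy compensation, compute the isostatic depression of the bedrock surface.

By Archimedes' principle applied to the lithosphere: the ice load ρ_ice t is balanced by mantle displaced below, ρ_m s.
s = t ρ_ice / ρ_m = 1.164 km × 0.9083/3.387 = 0.312 km.

0.312 km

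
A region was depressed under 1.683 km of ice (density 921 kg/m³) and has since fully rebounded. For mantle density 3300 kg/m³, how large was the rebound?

0.47 km

Removing the load lets mantle flow back in; uplift u satisfies ρ_ice t = ρ_m u.
u = t ρ_ice/ρ_m = 1.683 km × 921/3300 = 0.47 km.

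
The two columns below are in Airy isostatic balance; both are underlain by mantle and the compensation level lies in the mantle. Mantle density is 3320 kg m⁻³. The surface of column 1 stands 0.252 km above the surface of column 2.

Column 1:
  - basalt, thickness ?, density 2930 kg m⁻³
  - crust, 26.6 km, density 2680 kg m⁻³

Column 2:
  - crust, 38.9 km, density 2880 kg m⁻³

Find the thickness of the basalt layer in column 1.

2.38 km

Take the compensation level at the base of the deeper column (depth z_c below the surface of column 1) and equate Σ ρ_i t_i down to z_c; mantle fills any gap and the z_c terms cancel.
Column 1: x×2930 + 26.6×2680 + (z_c − 26.6 − x)×3320
Column 2: 0.252×0 + 38.9×2880 + (z_c − 0.252 − 38.9)×3320
The z_c×3320 term appears on both sides and cancels. Collect the known terms of each column as K = Σ(ρt)_known − 3320 × (depth of known layers): K_1 = 71288 − 3320×26.6 = −17024; K_2 = 112032 − 3320×(0.252 + 38.9) = −17952.64.
Balance: K_1 − x×(3320 − 2930) = K_2, so x = (K_1 − K_2)/(3320 − 2930) = 928.64/390 = 2.38 km.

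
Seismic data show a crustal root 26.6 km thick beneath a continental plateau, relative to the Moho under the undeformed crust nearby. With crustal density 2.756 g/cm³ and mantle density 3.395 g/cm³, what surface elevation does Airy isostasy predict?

6.17 km

Balancing pressure at the compensation depth: ρ_c h = (ρ_m − ρ_c) r.
h = r (ρ_m − ρ_c) / ρ_c = 26.6 km × (3.395 − 2.756) / 2.756 = 6.17 km.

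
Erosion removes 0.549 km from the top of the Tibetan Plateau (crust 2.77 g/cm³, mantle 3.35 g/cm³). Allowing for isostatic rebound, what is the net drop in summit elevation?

Rebound u = e ρ_c/ρ_m = 0.549 km × 2.77/3.35 = 0.4539 km.
Net surface drop = e − u = 0.549 km − 0.4539 km = e (ρ_m − ρ_c)/ρ_m = 0.0951 km.

0.0951 km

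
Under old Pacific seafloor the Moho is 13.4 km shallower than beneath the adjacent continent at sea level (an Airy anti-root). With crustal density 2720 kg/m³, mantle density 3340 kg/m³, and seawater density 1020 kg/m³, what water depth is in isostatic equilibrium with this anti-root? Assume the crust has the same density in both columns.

Replacing a thickness d of crust by seawater at the top must be balanced by replacing crust with mantle at the base: d (ρ_c − ρ_w) = a (ρ_m − ρ_c).
d = a (ρ_m − ρ_c)/(ρ_c − ρ_w) = 13.4 km × 620/1700 = 4.89 km.

4.89 km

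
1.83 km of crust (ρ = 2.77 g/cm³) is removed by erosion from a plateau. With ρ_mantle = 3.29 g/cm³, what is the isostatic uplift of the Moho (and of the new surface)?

1.54 km

Unloading: uplift u = e ρ_c/ρ_m = 1.83 km × 2.77/3.29 = 1.54 km.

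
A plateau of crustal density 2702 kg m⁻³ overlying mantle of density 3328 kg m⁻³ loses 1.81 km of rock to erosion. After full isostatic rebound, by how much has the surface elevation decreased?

Rebound u = e ρ_c/ρ_m = 1.81 km × 2702/3328 = 1.47 km.
Net surface drop = e − u = 1.81 km − 1.47 km = e (ρ_m − ρ_c)/ρ_m = 0.34 km.

0.34 km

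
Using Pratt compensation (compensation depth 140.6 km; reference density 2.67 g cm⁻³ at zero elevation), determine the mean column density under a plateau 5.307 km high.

2.57 g cm⁻³

Pratt balance: ρ_ref D = ρ (D + h).
ρ = ρ_ref D/(D + h) = 2.67 × 140.6 km/(140.6 km + 5.307 km) = 2.57 g cm⁻³.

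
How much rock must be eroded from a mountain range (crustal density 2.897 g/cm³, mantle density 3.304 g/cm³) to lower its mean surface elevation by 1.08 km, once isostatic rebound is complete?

Net drop Δ = e − u = e − e ρ_c/ρ_m = e (ρ_m − ρ_c)/ρ_m.
e = Δ ρ_m/(ρ_m − ρ_c) = 1.08 km × 3.304/0.407 = 8.77 km.

8.77 km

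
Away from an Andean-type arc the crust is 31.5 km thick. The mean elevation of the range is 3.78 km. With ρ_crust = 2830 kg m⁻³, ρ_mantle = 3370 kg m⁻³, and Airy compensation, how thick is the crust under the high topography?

Root depth r = h ρ_c / (ρ_m − ρ_c) = 3.78 km × 2830 / 540 = 19.81 km.
Total thickness = T + h + r = 31.5 km + 3.78 km + 19.81 km = 55.1 km.

55.1 km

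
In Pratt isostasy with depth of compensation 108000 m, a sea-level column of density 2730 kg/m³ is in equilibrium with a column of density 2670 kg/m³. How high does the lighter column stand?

ρ_ref D = ρ (D + h) → h = D (ρ_ref − ρ)/ρ.
h = 108000 m × (2730 − 2670)/2670 = 2430 m.

2430 m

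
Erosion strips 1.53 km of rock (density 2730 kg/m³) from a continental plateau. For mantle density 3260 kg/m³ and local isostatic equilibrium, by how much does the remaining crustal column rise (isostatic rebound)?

Unloading: uplift u = e ρ_c/ρ_m = 1.53 km × 2730/3260 = 1.28 km.

1.28 km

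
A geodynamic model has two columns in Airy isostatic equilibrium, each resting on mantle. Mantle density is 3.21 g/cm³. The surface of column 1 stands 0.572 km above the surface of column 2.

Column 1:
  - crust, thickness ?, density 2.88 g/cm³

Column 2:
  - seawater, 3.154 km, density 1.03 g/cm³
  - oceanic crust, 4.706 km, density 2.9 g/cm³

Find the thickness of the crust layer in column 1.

30.8 km

Take the compensation level at the base of the deeper column (depth z_c below the surface of column 1) and equate Σ ρ_i t_i down to z_c; mantle fills any gap and the z_c terms cancel.
Column 1: x×2.88 + (z_c − 0 − x)×3.21
Column 2: 0.572×0 + 3.154×1.03 + 4.706×2.9 + (z_c − 0.572 − 7.86)×3.21
The z_c×3.21 term appears on both sides and cancels. Collect the known terms of each column as K = Σ(ρt)_known − 3.21 × (depth of known layers): K_1 = 0 − 3.21×0 = 0; K_2 = 16.89602 − 3.21×(0.572 + 7.86) = −10.1707.
Balance: K_1 − x×(3.21 − 2.88) = K_2, so x = (K_1 − K_2)/(3.21 − 2.88) = 10.1707/0.33 = 30.8 km.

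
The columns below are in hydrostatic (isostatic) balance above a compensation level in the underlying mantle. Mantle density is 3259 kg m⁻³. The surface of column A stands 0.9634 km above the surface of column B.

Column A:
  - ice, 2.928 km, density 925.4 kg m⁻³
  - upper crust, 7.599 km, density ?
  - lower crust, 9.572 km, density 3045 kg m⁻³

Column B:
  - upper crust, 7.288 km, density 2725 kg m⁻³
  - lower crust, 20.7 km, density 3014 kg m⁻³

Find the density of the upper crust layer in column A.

Take the compensation level at the base of the deeper column (depth z_c below the surface of column A) and equate Σ ρ_i t_i down to z_c; mantle fills any gap and the z_c terms cancel.
Column A: 2.928×925.4 + 7.599×ρ + 9.572×3045 + (z_c − 20.099)×3259
Column B: 0.9634×0 + 7.288×2725 + 20.7×3014 + (z_c − 0.9634 − 27.988)×3259
The z_c×3259 term appears on both sides and cancels. Collect the known terms of each column as K = Σ(ρt)_known − 3259 × (depth of known layers): K_A = 31856.3112 − 3259×20.099 = −33646.3298; K_B = 82249.6 − 3259×(0.9634 + 27.988) = −12103.0126.
Balance: K_A + 7.599×ρ = K_B, so ρ = (K_B − K_A)/7.599 = 21543.3/7.599 = 2840 kg m⁻³.

2840 kg m⁻³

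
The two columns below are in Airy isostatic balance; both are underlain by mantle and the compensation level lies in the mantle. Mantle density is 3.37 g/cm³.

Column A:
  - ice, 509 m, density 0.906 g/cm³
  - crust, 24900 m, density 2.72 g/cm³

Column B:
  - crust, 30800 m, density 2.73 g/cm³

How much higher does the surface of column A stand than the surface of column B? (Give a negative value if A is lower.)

−674 m

For any compensation level in the mantle, the mantle terms cancel and isostasy reduces to e = (Σt_A − Σt_B) − (Σ(ρt)_A − Σ(ρt)_B) / ρ_m.
Σt_A = 25409 m; Σt_B = 30800 m; Σ(ρt)_A = 68189.154; Σ(ρt)_B = 84084 (in m·g/cm³).
e = (25409 − 30800) − (68189.154 − 84084) / 3.37 = −674 m.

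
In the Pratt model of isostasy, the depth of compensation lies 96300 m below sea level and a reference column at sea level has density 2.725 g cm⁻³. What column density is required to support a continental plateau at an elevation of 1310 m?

2.69 g cm⁻³

Pratt balance: ρ_ref D = ρ (D + h).
ρ = ρ_ref D/(D + h) = 2.725 × 96300 m/(96300 m + 1310 m) = 2.69 g cm⁻³.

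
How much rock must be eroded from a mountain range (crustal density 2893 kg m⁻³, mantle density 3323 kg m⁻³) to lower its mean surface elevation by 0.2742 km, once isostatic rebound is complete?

2.12 km

Net drop Δ = e − u = e − e ρ_c/ρ_m = e (ρ_m − ρ_c)/ρ_m.
e = Δ ρ_m/(ρ_m − ρ_c) = 0.2742 km × 3323/430 = 2.12 km.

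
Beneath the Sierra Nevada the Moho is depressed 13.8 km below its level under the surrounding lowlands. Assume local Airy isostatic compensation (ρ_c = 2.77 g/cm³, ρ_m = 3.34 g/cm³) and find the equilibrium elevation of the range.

Balancing pressure at the compensation depth: ρ_c h = (ρ_m − ρ_c) r.
h = r (ρ_m − ρ_c) / ρ_c = 13.8 km × (3.34 − 2.77) / 2.77 = 2.84 km.

2.84 km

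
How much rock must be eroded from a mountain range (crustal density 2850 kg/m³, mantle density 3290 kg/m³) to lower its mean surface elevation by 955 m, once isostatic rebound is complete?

7140 m

Net drop Δ = e − u = e − e ρ_c/ρ_m = e (ρ_m − ρ_c)/ρ_m.
e = Δ ρ_m/(ρ_m − ρ_c) = 955 m × 3290/440 = 7140 m.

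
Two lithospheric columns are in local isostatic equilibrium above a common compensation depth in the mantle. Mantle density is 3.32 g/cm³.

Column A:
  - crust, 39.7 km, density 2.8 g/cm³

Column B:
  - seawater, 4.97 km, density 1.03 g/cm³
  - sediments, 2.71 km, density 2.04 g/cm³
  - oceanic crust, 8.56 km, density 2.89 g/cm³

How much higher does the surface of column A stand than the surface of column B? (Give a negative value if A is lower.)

For any compensation level in the mantle, the mantle terms cancel and isostasy reduces to e = (Σt_A − Σt_B) − (Σ(ρt)_A − Σ(ρt)_B) / ρ_m.
Σt_A = 39.7 km; Σt_B = 16.24 km; Σ(ρt)_A = 111.16; Σ(ρt)_B = 35.3859 (in km·g/cm³).
e = (39.7 − 16.24) − (111.16 − 35.3859) / 3.32 = 0.636 km.

0.636 km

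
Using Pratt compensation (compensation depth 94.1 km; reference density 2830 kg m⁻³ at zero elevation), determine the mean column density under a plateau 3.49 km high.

Pratt balance: ρ_ref D = ρ (D + h).
ρ = ρ_ref D/(D + h) = 2830 × 94.1 km/(94.1 km + 3.49 km) = 2730 kg m⁻³.

2730 kg m⁻³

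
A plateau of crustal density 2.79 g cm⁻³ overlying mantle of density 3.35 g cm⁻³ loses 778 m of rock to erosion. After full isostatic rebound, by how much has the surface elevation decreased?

130 m

Rebound u = e ρ_c/ρ_m = 778 m × 2.79/3.35 = 647.9 m.
Net surface drop = e − u = 778 m − 647.9 m = e (ρ_m − ρ_c)/ρ_m = 130 m.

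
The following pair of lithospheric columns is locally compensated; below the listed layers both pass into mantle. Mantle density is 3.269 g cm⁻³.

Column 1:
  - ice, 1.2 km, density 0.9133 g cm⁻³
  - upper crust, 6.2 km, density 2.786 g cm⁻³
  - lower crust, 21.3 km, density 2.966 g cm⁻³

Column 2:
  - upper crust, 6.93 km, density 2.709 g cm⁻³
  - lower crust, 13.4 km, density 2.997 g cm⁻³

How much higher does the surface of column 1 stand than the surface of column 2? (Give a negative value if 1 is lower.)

1.45 km

For any compensation level in the mantle, the mantle terms cancel and isostasy reduces to e = (Σt_1 − Σt_2) − (Σ(ρt)_1 − Σ(ρt)_2) / ρ_m.
Σt_1 = 28.7 km; Σt_2 = 20.33 km; Σ(ρt)_1 = 81.54496; Σ(ρt)_2 = 58.93317 (in km·g cm⁻³).
e = (28.7 − 20.33) − (81.54496 − 58.93317) / 3.269 = 1.45 km.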